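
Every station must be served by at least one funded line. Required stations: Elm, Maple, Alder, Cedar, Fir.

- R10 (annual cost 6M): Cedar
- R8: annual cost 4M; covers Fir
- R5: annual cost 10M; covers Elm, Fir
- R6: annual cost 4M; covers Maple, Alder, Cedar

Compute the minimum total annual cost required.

The greedy cost-per-new-station heuristic would pick R6, R8, and R5 for 18, but a cheaper cover exists.
Choose R5 and R6: together they cover Elm, Maple, Alder, Cedar, Fir — every station.
Total annual cost: 10 + 4 = 14.
No cover costs less than 14.

14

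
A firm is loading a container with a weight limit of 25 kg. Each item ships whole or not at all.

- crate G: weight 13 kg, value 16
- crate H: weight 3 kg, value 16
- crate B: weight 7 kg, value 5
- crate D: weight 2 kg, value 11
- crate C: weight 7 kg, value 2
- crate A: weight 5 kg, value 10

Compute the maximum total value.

53

Take crate G, crate H, crate D, and crate A: weight 13 + 3 + 2 + 5 = 23 ≤ 25, value 16 + 16 + 11 + 10 = 53.
No other feasible combination does better.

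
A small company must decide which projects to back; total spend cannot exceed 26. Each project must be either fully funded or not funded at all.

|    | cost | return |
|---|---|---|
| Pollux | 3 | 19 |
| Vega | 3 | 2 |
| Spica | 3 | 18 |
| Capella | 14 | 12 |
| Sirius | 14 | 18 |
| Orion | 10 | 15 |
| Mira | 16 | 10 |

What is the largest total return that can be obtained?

57

This is an integer program with binary decision variables.
Take Pollux, Vega, Spica, and Sirius: cost 3 + 3 + 3 + 14 = 23 ≤ 26, return 19 + 2 + 18 + 18 = 57.
No other feasible combination does better.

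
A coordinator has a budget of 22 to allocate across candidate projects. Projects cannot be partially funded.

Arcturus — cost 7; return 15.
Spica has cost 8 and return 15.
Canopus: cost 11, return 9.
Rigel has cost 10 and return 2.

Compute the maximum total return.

Take Arcturus and Spica: cost 7 + 8 = 15 ≤ 22, return 15 + 15 = 30.
No other feasible combination does better.

30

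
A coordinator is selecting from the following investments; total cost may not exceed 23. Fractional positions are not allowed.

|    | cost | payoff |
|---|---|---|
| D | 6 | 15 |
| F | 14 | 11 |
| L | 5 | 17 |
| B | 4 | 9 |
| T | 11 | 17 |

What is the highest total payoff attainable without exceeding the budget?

49

Allowing fractional choices, the relaxed optimum would be about 53.4, but investments are indivisible.
L + B + T: cost 5 + 4 + 11 = 20 ≤ 23, payoff 17 + 9 + 17 = 43.
D + L + T: cost 6 + 5 + 11 = 22 ≤ 23, payoff 15 + 17 + 17 = 49.
D + L + B: cost 6 + 5 + 4 = 15 ≤ 23, payoff 15 + 17 + 9 = 41.
Best is D, L, and T with total payoff 49.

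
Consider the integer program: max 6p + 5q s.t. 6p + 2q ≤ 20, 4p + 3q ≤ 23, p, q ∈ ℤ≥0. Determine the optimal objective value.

36

The continuous relaxation peaks at (0, 7.67) with value 38.33; rounding to a feasible lattice point costs some objective.
(p,q)=(1,6): 6·1+2·6=18≤20, 4·1+3·6=22≤23, objective 36.
(p,q)=(0,7): 6·0+2·7=14≤20, 4·0+3·7=21≤23, objective 35.
(p,q)=(1,5): 6·1+2·5=16≤20, 4·1+3·5=19≤23, objective 31.
Maximum is 36 at (p,q)=(1,6).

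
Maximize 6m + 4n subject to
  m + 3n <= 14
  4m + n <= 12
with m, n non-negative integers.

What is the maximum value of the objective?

(m,n)=(2,4): 1·2+3·4=14≤14, 4·2+1·4=12≤12, objective 28.
(m,n)=(2,3): 1·2+3·3=11≤14, 4·2+1·3=11≤12, objective 24.
The best lattice point is (2,4), giving 28.

28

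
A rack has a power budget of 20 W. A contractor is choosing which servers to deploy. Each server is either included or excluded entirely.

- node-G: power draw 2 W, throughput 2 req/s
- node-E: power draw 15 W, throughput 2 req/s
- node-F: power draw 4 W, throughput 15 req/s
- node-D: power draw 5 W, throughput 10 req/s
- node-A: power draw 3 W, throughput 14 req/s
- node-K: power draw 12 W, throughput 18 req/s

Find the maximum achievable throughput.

47

Treat it as a binary knapsack problem.
node-D + node-A + node-K: power draw 5 + 3 + 12 = 20 ≤ 20, throughput 10 + 14 + 18 = 42.
node-F + node-A + node-K: power draw 4 + 3 + 12 = 19 ≤ 20, throughput 15 + 14 + 18 = 47.
node-G + node-F + node-D + node-A: power draw 2 + 4 + 5 + 3 = 14 ≤ 20, throughput 2 + 15 + 10 + 14 = 41.
Best is node-F, node-A, and node-K with total throughput 47.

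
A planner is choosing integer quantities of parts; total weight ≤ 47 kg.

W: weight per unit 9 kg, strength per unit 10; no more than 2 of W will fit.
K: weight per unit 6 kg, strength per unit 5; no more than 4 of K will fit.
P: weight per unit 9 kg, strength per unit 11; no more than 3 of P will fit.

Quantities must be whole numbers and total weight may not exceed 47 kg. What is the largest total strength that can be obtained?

Take 2×W and 3×P: weight 45 ≤ 47, strength 2·10 + 3·11 = 53.
P has the best ratio (11/9) and is taken to its limit of 3; remaining capacity is filled optimally with the others.

53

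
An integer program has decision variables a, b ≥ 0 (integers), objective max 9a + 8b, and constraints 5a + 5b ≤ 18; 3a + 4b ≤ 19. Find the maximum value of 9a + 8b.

27

Relaxing integrality, the LP optimum is 32.40 at (a,b) = (3.6, 0), which is not an integer point.
(a,b)=(3,0): 5·3+5·0=15≤18, 3·3+4·0=9≤19, objective 27.
(a,b)=(2,1): 5·2+5·1=15≤18, 3·2+4·1=10≤19, objective 26.
Maximum is 27 at (a,b)=(3,0).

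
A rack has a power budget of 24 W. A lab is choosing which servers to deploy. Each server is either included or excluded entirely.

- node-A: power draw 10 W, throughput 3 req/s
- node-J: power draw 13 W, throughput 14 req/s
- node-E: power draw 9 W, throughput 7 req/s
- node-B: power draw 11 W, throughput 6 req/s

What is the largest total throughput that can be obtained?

node-J + node-E: power draw 13 + 9 = 22 ≤ 24, throughput 14 + 7 = 21.
node-A + node-J: power draw 10 + 13 = 23 ≤ 24, throughput 3 + 14 = 17.
node-J + node-B: power draw 13 + 11 = 24 ≤ 24, throughput 14 + 6 = 20.
Best is node-J and node-E with total throughput 21.

21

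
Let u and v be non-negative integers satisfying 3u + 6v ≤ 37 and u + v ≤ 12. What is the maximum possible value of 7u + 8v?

(u,v)=(12,0): 3·12+6·0=36≤37, 1·12+1·0=12≤12, objective 84.
(u,v)=(10,1): 3·10+6·1=36≤37, 1·10+1·1=11≤12, objective 78.
(u,v)=(11,0): 3·11+6·0=33≤37, 1·11+1·0=11≤12, objective 77.
The best lattice point is (12,0), giving 84.

84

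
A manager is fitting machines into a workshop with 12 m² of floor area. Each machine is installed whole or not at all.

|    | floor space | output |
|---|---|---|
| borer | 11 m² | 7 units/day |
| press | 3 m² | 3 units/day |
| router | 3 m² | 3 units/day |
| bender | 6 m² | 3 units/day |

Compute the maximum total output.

This is an integer program with binary decision variables.
Allowing fractional choices, the relaxed optimum would be about 9.8, but machines are indivisible.
press + router + bender: floor space 3 + 3 + 6 = 12 ≤ 12, output 3 + 3 + 3 = 9.
borer: floor space 11 ≤ 12, output 7.
press + router: floor space 3 + 3 = 6 ≤ 12, output 3 + 3 = 6.
Best is press, router, and bender with total output 9.

9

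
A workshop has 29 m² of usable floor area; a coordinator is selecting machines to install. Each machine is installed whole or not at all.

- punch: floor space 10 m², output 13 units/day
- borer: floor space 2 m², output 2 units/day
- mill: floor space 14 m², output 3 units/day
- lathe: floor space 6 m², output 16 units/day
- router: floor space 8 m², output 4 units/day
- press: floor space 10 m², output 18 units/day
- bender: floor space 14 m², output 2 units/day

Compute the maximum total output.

49

Take punch, borer, lathe, and press: floor space 10 + 2 + 6 + 10 = 28 ≤ 29, output 13 + 2 + 16 + 18 = 49.
No other feasible combination does better.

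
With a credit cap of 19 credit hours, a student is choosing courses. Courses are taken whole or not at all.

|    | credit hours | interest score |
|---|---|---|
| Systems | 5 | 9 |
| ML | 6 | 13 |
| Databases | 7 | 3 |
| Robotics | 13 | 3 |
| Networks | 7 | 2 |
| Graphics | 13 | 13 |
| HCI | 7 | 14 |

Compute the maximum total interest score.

36

This is a 0-1 knapsack instance.
Allowing fractional choices, the relaxed optimum would be about 37.0, but courses are indivisible.
Systems + ML + HCI: credit hours 5 + 6 + 7 = 18 ≤ 19, interest score 9 + 13 + 14 = 36.
ML + HCI: credit hours 6 + 7 = 13 ≤ 19, interest score 13 + 14 = 27.
Best is Systems, ML, and HCI with total interest score 36.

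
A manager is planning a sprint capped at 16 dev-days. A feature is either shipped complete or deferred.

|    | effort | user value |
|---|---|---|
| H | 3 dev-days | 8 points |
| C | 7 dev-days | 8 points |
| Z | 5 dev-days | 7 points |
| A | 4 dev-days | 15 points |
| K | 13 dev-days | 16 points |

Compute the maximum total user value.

31

Take H, C, and A: effort 3 + 7 + 4 = 14 ≤ 16, user value 8 + 8 + 15 = 31.
No other feasible combination does better.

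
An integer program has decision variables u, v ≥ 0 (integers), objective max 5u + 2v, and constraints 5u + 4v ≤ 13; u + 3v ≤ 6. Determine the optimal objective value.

10

Relaxing integrality, the LP optimum is 13.00 at (u,v) = (2.6, 0), which is not an integer point.
(u,v)=(2,0): 5·2+4·0=10≤13, 1·2+3·0=2≤6, objective 10.
(u,v)=(1,1): 5·1+4·1=9≤13, 1·1+3·1=4≤6, objective 7.
(u,v)=(1,0): 5·1+4·0=5≤13, 1·1+3·0=1≤6, objective 5.
The best lattice point is (2,0), giving 10.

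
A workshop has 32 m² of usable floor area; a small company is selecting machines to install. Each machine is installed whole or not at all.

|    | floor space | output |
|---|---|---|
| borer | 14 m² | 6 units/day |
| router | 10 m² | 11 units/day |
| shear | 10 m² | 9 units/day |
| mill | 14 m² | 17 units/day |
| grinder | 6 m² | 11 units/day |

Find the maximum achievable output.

39

shear + mill + grinder: floor space 10 + 14 + 6 = 30 ≤ 32, output 9 + 17 + 11 = 37.
router + shear + grinder: floor space 10 + 10 + 6 = 26 ≤ 32, output 11 + 9 + 11 = 31.
router + mill + grinder: floor space 10 + 14 + 6 = 30 ≤ 32, output 11 + 17 + 11 = 39.
Best is router, mill, and grinder with total output 39.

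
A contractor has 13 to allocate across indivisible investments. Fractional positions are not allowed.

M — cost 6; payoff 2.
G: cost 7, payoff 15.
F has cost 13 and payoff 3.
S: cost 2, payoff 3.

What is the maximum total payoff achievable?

18

This is a 0-1 knapsack instance.
Allowing fractional choices, the relaxed optimum would be about 19.3, but investments are indivisible.
M + G: cost 6 + 7 = 13 ≤ 13, payoff 2 + 15 = 17.
G + S: cost 7 + 2 = 9 ≤ 13, payoff 15 + 3 = 18.
Best is G and S with total payoff 18.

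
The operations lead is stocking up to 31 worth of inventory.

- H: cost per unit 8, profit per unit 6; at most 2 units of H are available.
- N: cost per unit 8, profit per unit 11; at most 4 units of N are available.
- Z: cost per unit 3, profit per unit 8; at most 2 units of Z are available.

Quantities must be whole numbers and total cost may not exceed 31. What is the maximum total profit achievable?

3×N and 2×Z: cost 30 ≤ 31, profit 3·11 + 2·8 = 49.
1×H, 2×N, and 2×Z: cost 30 ≤ 31, profit 1·6 + 2·11 + 2·8 = 44.
Best is 49.

49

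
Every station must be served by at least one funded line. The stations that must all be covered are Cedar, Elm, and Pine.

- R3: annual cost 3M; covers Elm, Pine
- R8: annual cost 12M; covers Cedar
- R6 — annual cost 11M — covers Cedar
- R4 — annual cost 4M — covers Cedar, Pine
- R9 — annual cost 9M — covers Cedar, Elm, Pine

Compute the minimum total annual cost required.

7

This is a weighted set-cover instance.
Choose R3 and R4: together they cover Cedar, Elm, Pine — every station.
Total annual cost: 3 + 4 = 7.
No cover costs less than 7.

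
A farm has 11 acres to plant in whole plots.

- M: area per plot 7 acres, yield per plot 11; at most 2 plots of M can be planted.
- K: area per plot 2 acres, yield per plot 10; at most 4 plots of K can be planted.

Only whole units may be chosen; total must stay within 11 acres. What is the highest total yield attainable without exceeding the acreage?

K has the best ratio (10/2); taking only K gives at most 4×10 = 40 (stopped by the supply cap of 4).
Optimal: 4×K: area 8 ≤ 11, yield 4·10 = 40.

40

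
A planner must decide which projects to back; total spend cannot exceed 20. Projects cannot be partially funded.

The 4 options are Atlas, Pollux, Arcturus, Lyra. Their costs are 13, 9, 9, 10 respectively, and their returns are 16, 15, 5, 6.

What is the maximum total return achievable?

Atlas: cost 13 ≤ 20, return 16.
Pollux + Lyra: cost 9 + 10 = 19 ≤ 20, return 15 + 6 = 21.
Pollux + Arcturus: cost 9 + 9 = 18 ≤ 20, return 15 + 5 = 20.
Best is Pollux and Lyra with total return 21.

21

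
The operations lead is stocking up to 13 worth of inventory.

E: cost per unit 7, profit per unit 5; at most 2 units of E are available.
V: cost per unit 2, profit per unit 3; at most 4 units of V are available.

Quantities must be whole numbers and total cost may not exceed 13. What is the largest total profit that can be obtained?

14

Take 1×E and 3×V: cost 13 ≤ 13, profit 1·5 + 3·3 = 14.
No other integer combination yields more.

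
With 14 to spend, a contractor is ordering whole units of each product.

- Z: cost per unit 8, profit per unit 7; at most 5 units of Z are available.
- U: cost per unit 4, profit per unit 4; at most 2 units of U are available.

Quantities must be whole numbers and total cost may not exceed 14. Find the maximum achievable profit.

11

Take 1×Z and 1×U: cost 12 ≤ 14, profit 1·7 + 1·4 = 11.
No other integer combination yields more.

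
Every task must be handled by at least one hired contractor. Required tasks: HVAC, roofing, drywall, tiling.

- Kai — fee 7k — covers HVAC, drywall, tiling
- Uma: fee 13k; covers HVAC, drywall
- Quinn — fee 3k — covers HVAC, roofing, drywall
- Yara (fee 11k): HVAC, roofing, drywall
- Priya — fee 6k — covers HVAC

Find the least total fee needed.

Choose Kai and Quinn: together they cover HVAC, roofing, drywall, tiling — every task.
Total fee: 7 + 3 = 10.
No cover costs less than 10.

10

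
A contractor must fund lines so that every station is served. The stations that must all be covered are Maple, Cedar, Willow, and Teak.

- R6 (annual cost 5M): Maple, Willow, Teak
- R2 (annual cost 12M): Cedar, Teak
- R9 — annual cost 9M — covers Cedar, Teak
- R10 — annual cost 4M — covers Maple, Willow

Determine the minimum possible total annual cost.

13

The greedy cost-per-new-station heuristic would pick R6 and R9 for 14, but a cheaper cover exists.
Choose R9 and R10: together they cover Maple, Cedar, Willow, Teak — every station.
Total annual cost: 9 + 4 = 13.
No cover costs less than 13.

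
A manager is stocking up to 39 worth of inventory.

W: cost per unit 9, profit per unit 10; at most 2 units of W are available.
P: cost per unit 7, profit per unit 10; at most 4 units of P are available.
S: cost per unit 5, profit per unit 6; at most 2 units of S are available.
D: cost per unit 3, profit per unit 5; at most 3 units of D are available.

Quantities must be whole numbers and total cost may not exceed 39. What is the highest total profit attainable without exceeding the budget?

This is a bounded integer knapsack.
4×P and 3×D: cost 37 ≤ 39, profit 4·10 + 3·5 = 55.
4×P, 1×S, and 2×D: cost 39 ≤ 39, profit 4·10 + 1·6 + 2·5 = 56.
Best is 56.

56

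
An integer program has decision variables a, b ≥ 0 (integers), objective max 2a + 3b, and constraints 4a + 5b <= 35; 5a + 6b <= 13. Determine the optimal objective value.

6

(a,b)=(0,2) is feasible, giving 6.
(a,b)=(1,1) is feasible, giving 5.
(a,b)=(0,1) is feasible, giving 3.
No feasible integer point exceeds 6.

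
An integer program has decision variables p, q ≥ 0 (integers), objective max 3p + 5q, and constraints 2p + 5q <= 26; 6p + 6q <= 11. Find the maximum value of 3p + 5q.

5

The continuous relaxation peaks at (0, 1.83) with value 9.17; rounding to a feasible lattice point costs some objective.
(p,q)=(0,1) is feasible, giving 5.
(p,q)=(1,0) is feasible, giving 3.
(p,q)=(0,0) is feasible, giving 0.
No feasible integer point exceeds 5.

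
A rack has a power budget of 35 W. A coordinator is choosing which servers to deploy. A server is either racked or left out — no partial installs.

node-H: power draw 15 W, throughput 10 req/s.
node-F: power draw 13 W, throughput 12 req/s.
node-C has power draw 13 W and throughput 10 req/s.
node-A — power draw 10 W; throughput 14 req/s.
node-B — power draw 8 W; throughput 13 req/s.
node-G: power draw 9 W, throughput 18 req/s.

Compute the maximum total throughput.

node-A + node-B + node-G: power draw 10 + 8 + 9 = 27 ≤ 35, throughput 14 + 13 + 18 = 45.
node-F + node-B + node-G: power draw 13 + 8 + 9 = 30 ≤ 35, throughput 12 + 13 + 18 = 43.
node-F + node-A + node-G: power draw 13 + 10 + 9 = 32 ≤ 35, throughput 12 + 14 + 18 = 44.
Best is node-A, node-B, and node-G with total throughput 45.

45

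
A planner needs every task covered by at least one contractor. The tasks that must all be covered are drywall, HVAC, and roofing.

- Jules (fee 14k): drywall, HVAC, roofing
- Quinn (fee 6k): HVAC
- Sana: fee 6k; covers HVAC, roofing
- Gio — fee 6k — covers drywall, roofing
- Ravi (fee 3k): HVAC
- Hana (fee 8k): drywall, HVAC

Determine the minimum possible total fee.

9

The greedy cost-per-new-task heuristic would pick Sana and Gio for 12, but a cheaper cover exists.
Choose Gio and Ravi: together they cover drywall, HVAC, roofing — every task.
Total fee: 6 + 3 = 9.
No cover costs less than 9.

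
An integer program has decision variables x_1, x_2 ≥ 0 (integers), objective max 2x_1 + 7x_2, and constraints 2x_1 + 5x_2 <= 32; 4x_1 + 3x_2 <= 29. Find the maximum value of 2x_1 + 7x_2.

(x_1,x_2)=(1,6): 2·1+5·6=32≤32, 4·1+3·6=22≤29, objective 44.
(x_1,x_2)=(0,6): 2·0+5·6=30≤32, 4·0+3·6=18≤29, objective 42.
The best lattice point is (1,6), giving 44.

44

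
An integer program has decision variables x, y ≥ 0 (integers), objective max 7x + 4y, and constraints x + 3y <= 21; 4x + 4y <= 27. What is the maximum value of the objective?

42

(x,y)=(6,0): 1·6+3·0=6≤21, 4·6+4·0=24≤27, objective 42.
(x,y)=(5,1): 1·5+3·1=8≤21, 4·5+4·1=24≤27, objective 39.
(x,y)=(5,0): 1·5+3·0=5≤21, 4·5+4·0=20≤27, objective 35.
No feasible integer point exceeds 42.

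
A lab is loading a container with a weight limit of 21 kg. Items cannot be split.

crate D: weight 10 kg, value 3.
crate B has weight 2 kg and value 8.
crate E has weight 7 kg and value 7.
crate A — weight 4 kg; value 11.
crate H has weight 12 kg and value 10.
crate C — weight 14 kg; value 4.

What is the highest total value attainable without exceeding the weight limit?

29

This is an integer program with binary decision variables.
Allowing fractional choices, the relaxed optimum would be about 32.7, but items are indivisible.
crate B + crate E + crate A: weight 2 + 7 + 4 = 13 ≤ 21, value 8 + 7 + 11 = 26.
crate B + crate A + crate H: weight 2 + 4 + 12 = 18 ≤ 21, value 8 + 11 + 10 = 29.
Best is crate B, crate A, and crate H with total value 29.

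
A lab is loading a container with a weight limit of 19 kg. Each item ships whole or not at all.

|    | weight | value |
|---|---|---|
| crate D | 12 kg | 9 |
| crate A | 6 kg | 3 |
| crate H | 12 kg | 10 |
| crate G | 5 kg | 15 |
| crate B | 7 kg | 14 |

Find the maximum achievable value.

This is a 0-1 knapsack instance.
crate H + crate G: weight 12 + 5 = 17 ≤ 19, value 10 + 15 = 25.
crate G + crate B: weight 5 + 7 = 12 ≤ 19, value 15 + 14 = 29.
crate A + crate G + crate B: weight 6 + 5 + 7 = 18 ≤ 19, value 3 + 15 + 14 = 32.
Best is crate A, crate G, and crate B with total value 32.

32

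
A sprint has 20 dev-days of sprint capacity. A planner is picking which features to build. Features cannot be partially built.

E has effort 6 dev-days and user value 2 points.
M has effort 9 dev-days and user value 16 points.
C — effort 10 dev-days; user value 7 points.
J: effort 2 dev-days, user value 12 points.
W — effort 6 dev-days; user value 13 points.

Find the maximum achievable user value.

This is a 0-1 knapsack instance.
Allowing fractional choices, the relaxed optimum would be about 43.1, but features are indivisible.
E + M + J: effort 6 + 9 + 2 = 17 ≤ 20, user value 2 + 16 + 12 = 30.
C + J + W: effort 10 + 2 + 6 = 18 ≤ 20, user value 7 + 12 + 13 = 32.
M + J + W: effort 9 + 2 + 6 = 17 ≤ 20, user value 16 + 12 + 13 = 41.
Best is M, J, and W with total user value 41.

41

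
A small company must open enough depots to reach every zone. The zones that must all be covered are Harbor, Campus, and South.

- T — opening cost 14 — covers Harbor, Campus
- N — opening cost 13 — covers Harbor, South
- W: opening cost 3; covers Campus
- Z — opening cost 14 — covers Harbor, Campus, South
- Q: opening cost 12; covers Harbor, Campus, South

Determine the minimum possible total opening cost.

The greedy cost-per-new-zone heuristic would pick W and Q for 15, but a cheaper cover exists.
Q alone covers Harbor, Campus, South — every zone.
Total opening cost: 12.
No cover costs less than 12.

12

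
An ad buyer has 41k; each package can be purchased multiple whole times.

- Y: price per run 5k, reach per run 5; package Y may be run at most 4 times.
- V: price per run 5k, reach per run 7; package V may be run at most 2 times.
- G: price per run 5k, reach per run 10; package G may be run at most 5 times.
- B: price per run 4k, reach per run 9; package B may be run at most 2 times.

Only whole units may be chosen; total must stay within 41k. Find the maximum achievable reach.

75

2×V, 5×G, and 1×B: price 39 ≤ 41, reach 2·7 + 5·10 + 1·9 = 73.
1×V, 5×G, and 2×B: price 38 ≤ 41, reach 1·7 + 5·10 + 2·9 = 75.
Best is 75.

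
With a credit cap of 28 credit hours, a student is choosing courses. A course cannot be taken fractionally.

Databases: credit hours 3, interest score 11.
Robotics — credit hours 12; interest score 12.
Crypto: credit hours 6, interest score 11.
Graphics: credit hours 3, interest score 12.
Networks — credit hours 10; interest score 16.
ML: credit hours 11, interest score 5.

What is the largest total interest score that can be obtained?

51

Databases + Robotics + Graphics + Networks: credit hours 3 + 12 + 3 + 10 = 28 ≤ 28, interest score 11 + 12 + 12 + 16 = 51.
Databases + Crypto + Graphics + Networks: credit hours 3 + 6 + 3 + 10 = 22 ≤ 28, interest score 11 + 11 + 12 + 16 = 50.
Best is Databases, Robotics, Graphics, and Networks with total interest score 51.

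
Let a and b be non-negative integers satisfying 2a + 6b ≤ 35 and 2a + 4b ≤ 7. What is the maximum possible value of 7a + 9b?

The continuous relaxation peaks at (3.5, 0) with value 24.50; rounding to a feasible lattice point costs some objective.
(a,b)=(3,0): 2·3+6·0=6≤35, 2·3+4·0=6≤7, objective 21.
(a,b)=(2,0): 2·2+6·0=4≤35, 2·2+4·0=4≤7, objective 14.
Maximum is 21 at (a,b)=(3,0).

21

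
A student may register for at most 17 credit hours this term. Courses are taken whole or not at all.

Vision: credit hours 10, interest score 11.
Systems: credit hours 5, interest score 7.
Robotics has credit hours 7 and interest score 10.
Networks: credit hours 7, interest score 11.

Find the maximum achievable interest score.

22

Take Vision and Networks: credit hours 10 + 7 = 17 ≤ 17, interest score 11 + 11 = 22.
No other feasible combination does better.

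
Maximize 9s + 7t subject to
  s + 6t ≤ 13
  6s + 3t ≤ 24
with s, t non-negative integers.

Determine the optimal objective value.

(s,t)=(4,0): 1·4+6·0=4≤13, 6·4+3·0=24≤24, objective 36.
(s,t)=(3,1): 1·3+6·1=9≤13, 6·3+3·1=21≤24, objective 34.
(s,t)=(3,0): 1·3+6·0=3≤13, 6·3+3·0=18≤24, objective 27.
(s,t)=(2,1): 1·2+6·1=8≤13, 6·2+3·1=15≤24, objective 25.
The best lattice point is (4,0), giving 36.

36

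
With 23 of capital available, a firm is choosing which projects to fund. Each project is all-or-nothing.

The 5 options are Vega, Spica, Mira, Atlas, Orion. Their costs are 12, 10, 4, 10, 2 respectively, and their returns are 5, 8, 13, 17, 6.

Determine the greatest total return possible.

36

Allowing fractional choices, the relaxed optimum would be about 41.6, but projects are indivisible.
Mira + Atlas: cost 4 + 10 = 14 ≤ 23, return 13 + 17 = 30.
Spica + Atlas + Orion: cost 10 + 10 + 2 = 22 ≤ 23, return 8 + 17 + 6 = 31.
Mira + Atlas + Orion: cost 4 + 10 + 2 = 16 ≤ 23, return 13 + 17 + 6 = 36.
Best is Mira, Atlas, and Orion with total return 36.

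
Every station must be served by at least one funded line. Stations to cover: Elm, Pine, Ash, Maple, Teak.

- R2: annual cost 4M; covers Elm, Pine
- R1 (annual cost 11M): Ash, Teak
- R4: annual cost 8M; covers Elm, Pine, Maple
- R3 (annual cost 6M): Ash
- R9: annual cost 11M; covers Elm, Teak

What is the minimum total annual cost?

19

This is a weighted set-cover instance.
The greedy cost-per-new-station heuristic would pick R2, R1, and R4 for 23, but a cheaper cover exists.
Choose R1 and R4: together they cover Elm, Pine, Ash, Maple, Teak — every station.
Total annual cost: 11 + 8 = 19.
No cover costs less than 19.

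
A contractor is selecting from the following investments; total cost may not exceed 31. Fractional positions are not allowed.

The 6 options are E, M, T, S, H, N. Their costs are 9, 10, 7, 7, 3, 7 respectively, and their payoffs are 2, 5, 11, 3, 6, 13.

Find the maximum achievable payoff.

35

Allowing fractional choices, the relaxed optimum would be about 36.7, but investments are indivisible.
M + T + H + N: cost 10 + 7 + 3 + 7 = 27 ≤ 31, payoff 5 + 11 + 6 + 13 = 35.
T + S + H + N: cost 7 + 7 + 3 + 7 = 24 ≤ 31, payoff 11 + 3 + 6 + 13 = 33.
Best is M, T, H, and N with total payoff 35.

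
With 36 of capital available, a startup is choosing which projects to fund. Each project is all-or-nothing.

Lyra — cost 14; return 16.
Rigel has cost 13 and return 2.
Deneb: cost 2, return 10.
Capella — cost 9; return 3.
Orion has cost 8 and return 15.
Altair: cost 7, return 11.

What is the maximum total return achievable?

Allowing fractional choices, the relaxed optimum would be about 53.7, but projects are indivisible.
Lyra + Deneb + Orion + Altair: cost 14 + 2 + 8 + 7 = 31 ≤ 36, return 16 + 10 + 15 + 11 = 52.
Lyra + Deneb + Capella + Orion: cost 14 + 2 + 9 + 8 = 33 ≤ 36, return 16 + 10 + 3 + 15 = 44.
Best is Lyra, Deneb, Orion, and Altair with total return 52.

52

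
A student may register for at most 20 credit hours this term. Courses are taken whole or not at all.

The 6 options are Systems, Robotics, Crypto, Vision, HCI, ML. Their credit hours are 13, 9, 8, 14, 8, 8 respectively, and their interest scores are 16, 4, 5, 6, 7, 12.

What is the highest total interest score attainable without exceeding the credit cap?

19

Allowing fractional choices, the relaxed optimum would be about 26.8, but courses are indivisible.
Crypto + ML: credit hours 8 + 8 = 16 ≤ 20, interest score 5 + 12 = 17.
HCI + ML: credit hours 8 + 8 = 16 ≤ 20, interest score 7 + 12 = 19.
Best is HCI and ML with total interest score 19.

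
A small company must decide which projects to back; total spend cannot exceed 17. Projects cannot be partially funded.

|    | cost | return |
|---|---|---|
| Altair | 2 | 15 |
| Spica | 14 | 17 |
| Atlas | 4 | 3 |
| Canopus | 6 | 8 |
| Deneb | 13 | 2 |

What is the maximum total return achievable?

Allowing fractional choices, the relaxed optimum would be about 33.9, but projects are indivisible.
Altair + Spica: cost 2 + 14 = 16 ≤ 17, return 15 + 17 = 32.
Altair + Atlas + Canopus: cost 2 + 4 + 6 = 12 ≤ 17, return 15 + 3 + 8 = 26.
Best is Altair and Spica with total return 32.

32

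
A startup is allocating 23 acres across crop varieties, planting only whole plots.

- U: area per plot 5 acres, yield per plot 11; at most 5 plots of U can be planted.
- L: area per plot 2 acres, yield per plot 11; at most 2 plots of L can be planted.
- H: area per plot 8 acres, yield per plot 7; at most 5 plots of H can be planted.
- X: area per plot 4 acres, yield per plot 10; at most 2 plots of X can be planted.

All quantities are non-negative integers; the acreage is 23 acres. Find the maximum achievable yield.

3×U, 2×L, and 1×X: area 23 ≤ 23, yield 3·11 + 2·11 + 1·10 = 65.
2×U, 2×L, and 2×X: area 22 ≤ 23, yield 2·11 + 2·11 + 2·10 = 64.
Best is 65.

65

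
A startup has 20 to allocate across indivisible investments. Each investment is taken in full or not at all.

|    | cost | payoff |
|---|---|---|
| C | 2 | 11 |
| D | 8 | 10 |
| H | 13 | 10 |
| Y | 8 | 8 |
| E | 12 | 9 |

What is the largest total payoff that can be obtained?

This is an integer program with binary decision variables.
Take C, D, and Y: cost 2 + 8 + 8 = 18 ≤ 20, payoff 11 + 10 + 8 = 29.
No other feasible combination does better.

29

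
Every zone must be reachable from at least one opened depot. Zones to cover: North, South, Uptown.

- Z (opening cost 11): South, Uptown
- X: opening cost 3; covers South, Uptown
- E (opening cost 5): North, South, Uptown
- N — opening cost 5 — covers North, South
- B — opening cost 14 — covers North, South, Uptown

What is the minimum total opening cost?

5

The greedy cost-per-new-zone heuristic would pick X and E for 8, but a cheaper cover exists.
E alone covers North, South, Uptown — every zone.
Total opening cost: 5.
No cover costs less than 5.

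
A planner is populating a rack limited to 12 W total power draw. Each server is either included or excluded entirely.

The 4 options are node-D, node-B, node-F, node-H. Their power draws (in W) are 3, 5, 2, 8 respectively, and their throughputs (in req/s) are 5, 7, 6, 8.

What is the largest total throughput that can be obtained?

Take node-D, node-B, and node-F: power draw 3 + 5 + 2 = 10 ≤ 12, throughput 5 + 7 + 6 = 18.
No other feasible combination does better.

18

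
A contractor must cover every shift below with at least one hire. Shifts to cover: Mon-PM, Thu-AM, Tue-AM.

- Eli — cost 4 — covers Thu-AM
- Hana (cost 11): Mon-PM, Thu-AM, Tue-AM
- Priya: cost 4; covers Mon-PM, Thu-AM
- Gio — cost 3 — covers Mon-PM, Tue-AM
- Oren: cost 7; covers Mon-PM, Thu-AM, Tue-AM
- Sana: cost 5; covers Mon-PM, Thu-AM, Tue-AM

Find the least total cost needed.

5

This is an integer covering problem.
Sana alone covers Mon-PM, Thu-AM, Tue-AM — every shift.
Total cost: 5.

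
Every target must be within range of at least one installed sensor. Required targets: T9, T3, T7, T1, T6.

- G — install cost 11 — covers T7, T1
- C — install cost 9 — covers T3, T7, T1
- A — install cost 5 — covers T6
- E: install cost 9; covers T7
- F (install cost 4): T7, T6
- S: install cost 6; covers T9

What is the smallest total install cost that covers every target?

19

Choose C, F, and S: together they cover T9, T3, T7, T1, T6 — every target.
Total install cost: 9 + 4 + 6 = 19.
No cover costs less than 19.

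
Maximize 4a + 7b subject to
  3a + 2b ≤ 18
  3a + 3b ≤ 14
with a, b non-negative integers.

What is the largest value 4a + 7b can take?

Relaxing integrality, the LP optimum is 32.67 at (a,b) = (0, 4.67), which is not an integer point.
(a,b)=(0,4): 3·0+2·4=8≤18, 3·0+3·4=12≤14, objective 28.
(a,b)=(1,3): 3·1+2·3=9≤18, 3·1+3·3=12≤14, objective 25.
(a,b)=(0,3): 3·0+2·3=6≤18, 3·0+3·3=9≤14, objective 21.
The best lattice point is (0,4), giving 28.

28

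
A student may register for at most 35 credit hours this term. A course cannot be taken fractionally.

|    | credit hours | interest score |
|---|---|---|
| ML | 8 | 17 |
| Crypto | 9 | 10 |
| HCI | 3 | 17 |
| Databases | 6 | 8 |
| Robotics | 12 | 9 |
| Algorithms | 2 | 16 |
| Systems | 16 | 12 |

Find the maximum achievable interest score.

70

Allowing fractional choices, the relaxed optimum would be about 73.2, but courses are indivisible.
ML + Crypto + HCI + Databases + Algorithms: credit hours 8 + 9 + 3 + 6 + 2 = 28 ≤ 35, interest score 17 + 10 + 17 + 8 + 16 = 68.
ML + Crypto + HCI + Robotics + Algorithms: credit hours 8 + 9 + 3 + 12 + 2 = 34 ≤ 35, interest score 17 + 10 + 17 + 9 + 16 = 69.
ML + HCI + Databases + Algorithms + Systems: credit hours 8 + 3 + 6 + 2 + 16 = 35 ≤ 35, interest score 17 + 17 + 8 + 16 + 12 = 70.
Best is ML, HCI, Databases, Algorithms, and Systems with total interest score 70.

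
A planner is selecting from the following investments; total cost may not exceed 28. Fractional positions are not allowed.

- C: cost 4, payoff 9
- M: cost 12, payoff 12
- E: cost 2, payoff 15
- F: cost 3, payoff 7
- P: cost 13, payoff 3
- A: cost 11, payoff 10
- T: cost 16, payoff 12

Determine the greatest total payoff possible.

44

M + E + F + A: cost 12 + 2 + 3 + 11 = 28 ≤ 28, payoff 12 + 15 + 7 + 10 = 44.
C + E + F + T: cost 4 + 2 + 3 + 16 = 25 ≤ 28, payoff 9 + 15 + 7 + 12 = 43.
C + M + E + F: cost 4 + 12 + 2 + 3 = 21 ≤ 28, payoff 9 + 12 + 15 + 7 = 43.
Best is M, E, F, and A with total payoff 44.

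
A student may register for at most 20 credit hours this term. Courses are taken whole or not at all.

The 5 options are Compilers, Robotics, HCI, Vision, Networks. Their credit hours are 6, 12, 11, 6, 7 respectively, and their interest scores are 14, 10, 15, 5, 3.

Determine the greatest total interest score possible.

Treat it as a binary knapsack problem.
Compilers + HCI: credit hours 6 + 11 = 17 ≤ 20, interest score 14 + 15 = 29.
Compilers + Robotics: credit hours 6 + 12 = 18 ≤ 20, interest score 14 + 10 = 24.
Compilers + Vision + Networks: credit hours 6 + 6 + 7 = 19 ≤ 20, interest score 14 + 5 + 3 = 22.
Best is Compilers and HCI with total interest score 29.

29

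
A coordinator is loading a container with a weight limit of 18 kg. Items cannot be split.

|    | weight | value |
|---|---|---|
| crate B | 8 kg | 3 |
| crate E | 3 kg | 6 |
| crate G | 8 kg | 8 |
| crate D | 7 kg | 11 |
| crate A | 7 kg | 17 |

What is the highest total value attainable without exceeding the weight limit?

34

Treat it as a binary knapsack problem.
Allowing fractional choices, the relaxed optimum would be about 35.0, but items are indivisible.
crate E + crate D + crate A: weight 3 + 7 + 7 = 17 ≤ 18, value 6 + 11 + 17 = 34.
crate E + crate G + crate A: weight 3 + 8 + 7 = 18 ≤ 18, value 6 + 8 + 17 = 31.
crate D + crate A: weight 7 + 7 = 14 ≤ 18, value 11 + 17 = 28.
Best is crate E, crate D, and crate A with total value 34.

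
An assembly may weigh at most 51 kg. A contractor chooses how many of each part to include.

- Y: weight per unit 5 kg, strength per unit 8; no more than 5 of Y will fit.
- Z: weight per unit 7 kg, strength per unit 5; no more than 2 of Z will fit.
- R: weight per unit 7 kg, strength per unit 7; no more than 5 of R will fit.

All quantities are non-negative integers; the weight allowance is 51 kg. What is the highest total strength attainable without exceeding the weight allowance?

This is a bounded integer knapsack.
4×Y and 4×R: weight 48 ≤ 51, strength 4·8 + 4·7 = 60.
5×Y and 3×R: weight 46 ≤ 51, strength 5·8 + 3·7 = 61.
Best is 61.

61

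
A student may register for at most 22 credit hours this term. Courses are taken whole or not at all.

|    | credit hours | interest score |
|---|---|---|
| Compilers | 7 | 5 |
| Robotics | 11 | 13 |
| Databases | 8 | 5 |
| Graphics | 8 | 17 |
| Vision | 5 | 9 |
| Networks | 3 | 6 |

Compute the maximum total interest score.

Take Robotics, Graphics, and Networks: credit hours 11 + 8 + 3 = 22 ≤ 22, interest score 13 + 17 + 6 = 36.
No other feasible combination does better.

36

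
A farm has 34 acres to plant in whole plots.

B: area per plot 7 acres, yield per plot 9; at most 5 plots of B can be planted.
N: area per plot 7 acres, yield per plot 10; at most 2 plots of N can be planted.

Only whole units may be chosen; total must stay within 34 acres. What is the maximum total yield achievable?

This is a bounded integer knapsack.
N has the best ratio (10/7); taking only N gives at most 2×10 = 20 (stopped by the supply cap of 2).
Mixing does better — 2×B and 2×N: area 28 ≤ 34, yield 2·9 + 2·10 = 38.

38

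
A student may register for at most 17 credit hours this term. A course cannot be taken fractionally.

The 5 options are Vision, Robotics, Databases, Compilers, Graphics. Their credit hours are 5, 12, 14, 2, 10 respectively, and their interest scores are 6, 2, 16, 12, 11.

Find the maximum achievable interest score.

29

Treat it as a binary knapsack problem.
Take Vision, Compilers, and Graphics: credit hours 5 + 2 + 10 = 17 ≤ 17, interest score 6 + 12 + 11 = 29.
No other feasible combination does better.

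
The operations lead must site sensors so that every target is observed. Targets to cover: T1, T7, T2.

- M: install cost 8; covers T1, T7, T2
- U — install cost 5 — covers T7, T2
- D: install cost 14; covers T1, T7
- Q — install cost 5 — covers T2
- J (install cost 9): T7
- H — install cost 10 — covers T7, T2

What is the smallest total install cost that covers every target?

The greedy cost-per-new-target heuristic would pick U and M for 13, but a cheaper cover exists.
M alone covers T1, T7, T2 — every target.
Total install cost: 8.
No cover costs less than 8.

8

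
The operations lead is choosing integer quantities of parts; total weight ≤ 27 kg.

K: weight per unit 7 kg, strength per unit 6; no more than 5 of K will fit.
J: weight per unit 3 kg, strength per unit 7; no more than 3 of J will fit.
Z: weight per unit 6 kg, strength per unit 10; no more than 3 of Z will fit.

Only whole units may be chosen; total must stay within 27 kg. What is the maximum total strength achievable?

51

3×J and 3×Z: weight 27 ≤ 27, strength 3·7 + 3·10 = 51.
2×J and 3×Z: weight 24 ≤ 27, strength 2·7 + 3·10 = 44.
Best is 51.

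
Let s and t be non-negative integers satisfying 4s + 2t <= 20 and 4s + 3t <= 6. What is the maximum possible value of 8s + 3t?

Relaxing integrality, the LP optimum is 12.00 at (s,t) = (1.5, 0), which is not an integer point.
(s,t)=(1,0): 4·1+2·0=4≤20, 4·1+3·0=4≤6, objective 8.
(s,t)=(0,1): 4·0+2·1=2≤20, 4·0+3·1=3≤6, objective 3.
(s,t)=(0,0): 4·0+2·0=0≤20, 4·0+3·0=0≤6, objective 0.
No feasible integer point exceeds 8.

8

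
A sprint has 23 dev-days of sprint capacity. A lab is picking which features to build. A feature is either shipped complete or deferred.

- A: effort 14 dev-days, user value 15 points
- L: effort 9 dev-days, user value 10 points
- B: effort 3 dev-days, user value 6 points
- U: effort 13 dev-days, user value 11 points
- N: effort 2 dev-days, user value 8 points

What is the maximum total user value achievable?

29

Allowing fractional choices, the relaxed optimum would be about 33.6, but features are indivisible.
A + L: effort 14 + 9 = 23 ≤ 23, user value 15 + 10 = 25.
A + B + N: effort 14 + 3 + 2 = 19 ≤ 23, user value 15 + 6 + 8 = 29.
B + U + N: effort 3 + 13 + 2 = 18 ≤ 23, user value 6 + 11 + 8 = 25.
Best is A, B, and N with total user value 29.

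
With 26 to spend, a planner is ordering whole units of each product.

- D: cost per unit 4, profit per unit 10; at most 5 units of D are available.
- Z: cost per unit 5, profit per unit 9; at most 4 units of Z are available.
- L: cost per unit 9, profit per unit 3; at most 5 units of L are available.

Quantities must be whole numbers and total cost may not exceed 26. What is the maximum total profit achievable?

59

Take 5×D and 1×Z: cost 25 ≤ 26, profit 5·10 + 1·9 = 59.
D has the best ratio (10/4) and is taken to its limit of 5; remaining capacity is filled optimally with the others.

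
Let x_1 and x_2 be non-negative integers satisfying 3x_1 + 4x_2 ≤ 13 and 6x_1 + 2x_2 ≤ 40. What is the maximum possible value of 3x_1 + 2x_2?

Relaxing integrality, the LP optimum is 13.00 at (x_1,x_2) = (4.33, 0), which is not an integer point.
(x_1,x_2)=(4,0): 3·4+4·0=12≤13, 6·4+2·0=24≤40, objective 12.
(x_1,x_2)=(3,1): 3·3+4·1=13≤13, 6·3+2·1=20≤40, objective 11.
(x_1,x_2)=(3,0): 3·3+4·0=9≤13, 6·3+2·0=18≤40, objective 9.
Maximum is 12 at (x_1,x_2)=(4,0).

12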